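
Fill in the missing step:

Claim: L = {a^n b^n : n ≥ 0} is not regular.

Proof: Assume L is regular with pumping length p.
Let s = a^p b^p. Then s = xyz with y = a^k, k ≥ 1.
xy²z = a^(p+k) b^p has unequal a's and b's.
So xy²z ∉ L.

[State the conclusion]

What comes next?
This contradicts the pumping lemma for regular languages,
which guarantees xy^i z ∈ L for all i ≥ 0.

Since our assumption that L is regular leads to a contradiction,
we conclude that L = {a^n b^n : n ≥ 0} is NOT regular. ∎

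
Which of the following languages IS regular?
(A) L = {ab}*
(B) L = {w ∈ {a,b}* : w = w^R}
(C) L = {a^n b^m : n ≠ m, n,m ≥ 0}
(A) {ab}*

(A) L = {ab}* is regular.

This can be recognized by a finite automaton (DFA/NFA).
Regular expressions like {ab}* define regular languages.

The other choices are not regular:
- {w ∈ {a,b}* : w = w^R}: After pumping, the string is no longer symmetric
- {a^n b^m : n ≠ m, n,m ≥ 0}: After pumping a's, we can make n = m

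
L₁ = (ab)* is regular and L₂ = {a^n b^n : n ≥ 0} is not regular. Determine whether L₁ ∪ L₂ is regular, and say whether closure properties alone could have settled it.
No — L₁ ∪ L₂ is not regular.

Let U = (ab)* ∪ {a^n b^n}. If U were regular, then U ∩ aa*bb* would be regular (closure under intersection with a regular language). But (ab)* ∩ aa*bb* = {ab} and {a^n b^n} ∩ aa*bb* = {a^n b^n : n ≥ 1}, so U ∩ aa*bb* = {a^n b^n : n ≥ 1}, which is not regular. Hence U is not regular.

Note that the bare facts "L₁ regular, L₂ non-regular" do not settle the question by themselves: the closure of regular languages under ∪, ∩, complement and difference applies only when BOTH operands are regular. With a non-regular operand the result can come out regular or non-regular depending on the specific languages, so one has to work out L₁ ∪ L₂ for this particular pair, as above.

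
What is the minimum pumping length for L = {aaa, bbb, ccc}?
p = 4

For a finite language L, the pumping lemma holds vacuously if p > max|s| for s ∈ L.

The longest string in L = {aaa, bbb, ccc} has length 3.
If p = 4, then no string s ∈ L has |s| ≥ p, so the condition is vacuously true.

The minimum pumping length is p = 4.

Why no smaller p works: for any p ≤ 3, the longest string s ∈ L has |s| = 3 ≥ p, so it would
have to be pumpable; but pumping up (i = 2, 3, ...) produces ever longer strings, which cannot all lie in the
finite language L. So the pumping property fails for every p ≤ 3.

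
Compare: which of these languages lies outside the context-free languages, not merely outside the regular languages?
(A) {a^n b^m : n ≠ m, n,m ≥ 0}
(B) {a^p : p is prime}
(B) {a^p : p is prime}

(B) {a^p : p is prime} requires the CFL pumping lemma.

- {a^n b^m : n ≠ m, n,m ≥ 0} is context-free (but not regular)
  • Can be shown non-regular with the regular pumping lemma
  • After pumping a's, we can make n = m

- {a^p : p is prime} is NOT context-free
  • Requires the CFL pumping lemma to prove
  • The CFL pumping lemma also fails because prime gaps are unbounded

The CFL pumping lemma is "stronger" in that it can prove non-membership
in the larger class of context-free languages.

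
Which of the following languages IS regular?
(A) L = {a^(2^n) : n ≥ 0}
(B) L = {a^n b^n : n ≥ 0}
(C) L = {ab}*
(C) {ab}*

(C) L = {ab}* is regular.

This can be recognized by a finite automaton (DFA/NFA).
Regular expressions like {ab}* define regular languages.

The other choices are not regular:
- {a^n b^n : n ≥ 0}: After pumping, the number of a's and b's become unequal
- {a^(2^n) : n ≥ 0}: After pumping, length is no longer a power of 2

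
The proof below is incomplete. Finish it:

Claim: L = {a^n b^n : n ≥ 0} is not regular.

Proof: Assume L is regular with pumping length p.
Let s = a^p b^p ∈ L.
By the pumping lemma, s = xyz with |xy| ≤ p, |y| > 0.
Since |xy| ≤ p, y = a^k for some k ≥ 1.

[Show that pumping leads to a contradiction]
Consider xy²z = a^(p+k) b^p.

Since k ≥ 1, we have p + k > p.
So xy²z has more a's than b's: (p+k) a's vs p b's.
This means xy²z ∉ L because a^n b^n requires equal counts.

This contradicts the pumping lemma which states xy²z ∈ L.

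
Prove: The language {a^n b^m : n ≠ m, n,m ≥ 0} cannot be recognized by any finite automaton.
Assume for contradiction that L is regular, and let p ≥ 1 be the pumping length given by the pumping lemma.
Choose s = a^p b^(p + p!). Then s ∈ L because p ≠ p + p! (as p! ≥ 1), and |s| ≥ p.
By the pumping lemma, s = xyz for some x, y, z with |xy| ≤ p, |y| ≥ 1, and xy^i z ∈ L for every i ≥ 0.
Since |xy| ≤ p and the first p symbols of s are all a's, y = a^k for some k with 1 ≤ k ≤ p.
For every i ≥ 0, xy^i z = a^(p + (i − 1)k) b^(p + p!).

Because 1 ≤ k ≤ p, k divides p!. Let t = p!/k (a positive integer) and take i = t + 1.
Then the number of a's is p + tk = p + p!, which equals the number of b's.
So xy^(t+1) z = a^(p + p!) b^(p + p!) has equally many a's and b's and is NOT in L.

This contradicts the pumping lemma, which requires xy^i z ∈ L for all i ≥ 0.
Hence L = {a^n b^m : n ≠ m, n,m ≥ 0} is not regular. ∎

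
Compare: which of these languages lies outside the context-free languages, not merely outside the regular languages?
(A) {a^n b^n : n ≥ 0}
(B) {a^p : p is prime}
(B) {a^p : p is prime}

(B) {a^p : p is prime} requires the CFL pumping lemma.

- {a^n b^n : n ≥ 0} is context-free (but not regular)
  • Can be shown non-regular with the regular pumping lemma
  • After pumping, the number of a's and b's become unequal

- {a^p : p is prime} is NOT context-free
  • Requires the CFL pumping lemma to prove
  • The CFL pumping lemma also fails because prime gaps are unbounded

The CFL pumping lemma is "stronger" in that it can prove non-membership
in the larger class of context-free languages.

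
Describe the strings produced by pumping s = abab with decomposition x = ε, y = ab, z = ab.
{xy^i z : i ≥ 0} = {(ab)^(i+1) : i ≥ 0} = {ab, abab, ababab, ...}

With x = ε, y = ab, z = ab: Pumping 'ab' gives strings of alternating a's and b's.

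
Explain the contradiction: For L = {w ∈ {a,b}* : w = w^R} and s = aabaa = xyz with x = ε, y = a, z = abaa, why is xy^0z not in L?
xy⁰z = abaa ∉ L

Pumping with i = 0 replaces y = a by y⁰ = ε:
- Original: s = xyz = aabaa; aabaa reversed is aabaa, the same string, so it is a palindrome and is in L
- Pumped: xy⁰z = ε · ε · abaa = abaa
- abaa reversed is aaba ≠ abaa, so it is not a palindrome and is not in L

The pumping lemma would require xy⁰z ∈ L, so this decomposition yields a contradiction.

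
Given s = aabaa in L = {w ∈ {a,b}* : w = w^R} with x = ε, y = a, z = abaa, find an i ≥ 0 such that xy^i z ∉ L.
i = 2

xy²z = ε · aa · abaa = aaabaa; aaabaa reversed is aabaaa ≠ aaabaa, so it is not a palindrome and is not in L.
(Other choices also work, e.g. i = 0, 3; only i = 1 is guaranteed to stay in L since xy¹z = s.)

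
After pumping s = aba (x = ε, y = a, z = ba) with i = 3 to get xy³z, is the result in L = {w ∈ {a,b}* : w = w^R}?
No

xy³z = ε · aaa · ba = aaaba.
aaaba reversed is abaaa ≠ aaaba, so it is not a palindrome and is not in L.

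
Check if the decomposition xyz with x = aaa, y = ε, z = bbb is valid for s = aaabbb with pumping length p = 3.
Violated: |y| > 0

The decomposition x = aaa, y = ε, z = bbb for s = aaabbb with p = 3
violates the constraint: |y| > 0

|y| = 0, but the pumping lemma requires |y| > 0 (y must be non-empty).

Pumping lemma constraints:
1. xyz = s (decomposition is valid)
2. |xy| ≤ p
3. |y| > 0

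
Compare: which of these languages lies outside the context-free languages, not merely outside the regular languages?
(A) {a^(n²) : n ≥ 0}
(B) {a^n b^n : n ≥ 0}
(A) {a^(n²) : n ≥ 0}

(A) {a^(n²) : n ≥ 0} requires the CFL pumping lemma.

- {a^n b^n : n ≥ 0} is context-free (but not regular)
  • Can be shown non-regular with the regular pumping lemma
  • After pumping, the number of a's and b's become unequal

- {a^(n²) : n ≥ 0} is NOT context-free
  • Requires the CFL pumping lemma to prove
  • Gaps between squares grow unboundedly

The CFL pumping lemma is "stronger" in that it can prove non-membership
in the larger class of context-free languages.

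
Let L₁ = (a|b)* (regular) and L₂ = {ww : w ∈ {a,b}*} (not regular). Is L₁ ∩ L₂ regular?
No — L₁ ∩ L₂ is not regular.

(a|b)* is all strings over {a,b}, so L₁ ∩ L₂ = {ww : w ∈ {a,b}*} = L₂ itself, which is not regular (pump s = a^p b a^p b).

Note that the bare facts "L₁ regular, L₂ non-regular" do not settle the question by themselves: the closure of regular languages under ∪, ∩, complement and difference applies only when BOTH operands are regular. With a non-regular operand the result can come out regular or non-regular depending on the specific languages, so one has to work out L₁ ∩ L₂ for this particular pair, as above.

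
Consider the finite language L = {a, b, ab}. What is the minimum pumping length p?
p = 3

For a finite language L, the pumping lemma holds vacuously if p > max|s| for s ∈ L.

The longest string in L = {a, b, ab} has length 2.
If p = 3, then no string s ∈ L has |s| ≥ p, so the condition is vacuously true.

The minimum pumping length is p = 3.

Why no smaller p works: for any p ≤ 2, the longest string s ∈ L has |s| = 2 ≥ p, so it would
have to be pumpable; but pumping up (i = 2, 3, ...) produces ever longer strings, which cannot all lie in the
finite language L. So the pumping property fails for every p ≤ 2.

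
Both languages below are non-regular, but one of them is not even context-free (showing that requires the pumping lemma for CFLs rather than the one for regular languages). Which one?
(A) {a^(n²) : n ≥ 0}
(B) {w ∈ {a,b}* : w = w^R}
(A) {a^(n²) : n ≥ 0}

(A) {a^(n²) : n ≥ 0} requires the CFL pumping lemma.

- {w ∈ {a,b}* : w = w^R} is context-free (but not regular)
  • Can be shown non-regular with the regular pumping lemma
  • After pumping, the string is no longer symmetric

- {a^(n²) : n ≥ 0} is NOT context-free
  • Requires the CFL pumping lemma to prove
  • Gaps between squares grow unboundedly

The CFL pumping lemma is "stronger" in that it can prove non-membership
in the larger class of context-free languages.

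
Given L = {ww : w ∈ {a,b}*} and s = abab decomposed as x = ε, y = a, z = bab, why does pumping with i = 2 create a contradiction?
xy²z = aabab ∉ L

Pumping with i = 2 replaces y = a by y² = aa:
- Original: s = xyz = abab; abab splits into halves ab · ab, which are equal, so it is in L (w = ab)
- Pumped: xy²z = ε · aa · bab = aabab
- aabab has odd length 5, so it cannot be written as ww and is not in L

The pumping lemma would require xy²z ∈ L, so this decomposition yields a contradiction.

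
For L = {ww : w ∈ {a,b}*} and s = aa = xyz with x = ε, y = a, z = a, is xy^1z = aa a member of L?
Yes

xy¹z = ε · a · a = aa.
aa splits into halves a · a, which are equal, so it is in L (w = a).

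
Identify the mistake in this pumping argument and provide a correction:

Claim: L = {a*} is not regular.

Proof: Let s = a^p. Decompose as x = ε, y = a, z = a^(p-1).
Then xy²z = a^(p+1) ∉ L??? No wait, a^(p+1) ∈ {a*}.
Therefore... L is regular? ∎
Error: The proof attempts to show a*  is not regular, but a* IS regular!

Correction: a* is a regular language (recognized by a simple DFA with one accepting state and self-loop on 'a'). The pumping lemma can only prove non-regularity, not regularity. For regular languages, pumping always works.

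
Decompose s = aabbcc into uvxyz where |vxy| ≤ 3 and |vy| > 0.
u='aa', v='b', x='b', y='c', z='c'

For s = aabbcc with pumping length p = 3:

One valid decomposition:
- u = 'aa'
- v = 'b'
- x = 'b'
- y = 'c'
- z = 'c'

Verification:
- uvxyz = 'aa' + 'b' + 'b' + 'c' + 'c' = aabbcc ✓
- |vxy| = |'bbc'| = 3 ≤ 3 ✓
- |vy| = |'bc'| = 2 > 0 ✓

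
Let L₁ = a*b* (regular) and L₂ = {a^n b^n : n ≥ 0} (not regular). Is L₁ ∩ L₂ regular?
No — L₁ ∩ L₂ is not regular.

Every string a^n b^n already lies in a*b*, so L₁ ∩ L₂ = {a^n b^n : n ≥ 0} = L₂ itself, which is the standard non-regular language (pump s = a^p b^p).

Note that the bare facts "L₁ regular, L₂ non-regular" do not settle the question by themselves: the closure of regular languages under ∪, ∩, complement and difference applies only when BOTH operands are regular. With a non-regular operand the result can come out regular or non-regular depending on the specific languages, so one has to work out L₁ ∩ L₂ for this particular pair, as above.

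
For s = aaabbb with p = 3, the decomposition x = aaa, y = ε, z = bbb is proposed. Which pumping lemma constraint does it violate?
Violated: |y| > 0

The decomposition x = aaa, y = ε, z = bbb for s = aaabbb with p = 3
violates the constraint: |y| > 0

|y| = 0, but the pumping lemma requires |y| > 0 (y must be non-empty).

Pumping lemma constraints:
1. xyz = s (decomposition is valid)
2. |xy| ≤ p
3. |y| > 0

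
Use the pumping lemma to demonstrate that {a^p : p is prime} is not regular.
Assume for contradiction that L is regular, and let p ≥ 1 be the pumping length given by the pumping lemma.
Choose a prime q with q ≥ p (one exists because there are infinitely many primes) and let s = a^q. Then s ∈ L and |s| = q ≥ p.
By the pumping lemma, s = xyz for some x, y, z with |xy| ≤ p, |y| ≥ 1, and xy^i z ∈ L for every i ≥ 0.
Here y = a^k for some k with 1 ≤ k ≤ p, and xy^i z = a^(q + (i − 1)k) for every i ≥ 0.

Take i = q + 1: |xy^(q+1) z| = q + qk = q(k + 1).
Both factors satisfy q ≥ 2 and k + 1 ≥ 2, so q(k + 1) is composite, and xy^(q+1) z ∉ L.

This contradicts the pumping lemma, which requires xy^i z ∈ L for all i ≥ 0.
Hence L = {a^p : p is prime} is not regular. ∎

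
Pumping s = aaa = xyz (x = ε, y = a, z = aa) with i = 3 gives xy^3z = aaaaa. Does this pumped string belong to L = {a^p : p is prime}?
Yes

xy³z = ε · aaa · aa = aaaaa.
aaaaa has length 5, which is prime, so it is in L.
(A single pumped string landing in L is not a contradiction by itself; a non-regularity proof needs some i for which xy^i z ∉ L, for every admissible decomposition.)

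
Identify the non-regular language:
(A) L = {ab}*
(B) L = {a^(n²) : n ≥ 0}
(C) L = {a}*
(B) {a^(n²) : n ≥ 0}

(B) L = {a^(n²) : n ≥ 0} is NOT regular.

The pumping lemma can be used to prove this:
After pumping, length is no longer a perfect square

The other languages are regular because they can be recognized by finite automata.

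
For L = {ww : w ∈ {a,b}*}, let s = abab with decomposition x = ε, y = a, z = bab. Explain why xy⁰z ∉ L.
xy⁰z = bab ∉ L

Pumping with i = 0 replaces y = a by y⁰ = ε:
- Original: s = xyz = abab; abab splits into halves ab · ab, which are equal, so it is in L (w = ab)
- Pumped: xy⁰z = ε · ε · bab = bab
- bab has odd length 3, so it cannot be written as ww and is not in L

The pumping lemma would require xy⁰z ∈ L, so this decomposition yields a contradiction.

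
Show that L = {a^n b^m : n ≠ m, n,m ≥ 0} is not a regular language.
Assume for contradiction that L is regular, and let p ≥ 1 be the pumping length given by the pumping lemma.
Choose s = a^p b^(p + p!). Then s ∈ L because p ≠ p + p! (as p! ≥ 1), and |s| ≥ p.
By the pumping lemma, s = xyz for some x, y, z with |xy| ≤ p, |y| ≥ 1, and xy^i z ∈ L for every i ≥ 0.
Since |xy| ≤ p and the first p symbols of s are all a's, y = a^k for some k with 1 ≤ k ≤ p.
For every i ≥ 0, xy^i z = a^(p + (i − 1)k) b^(p + p!).

Because 1 ≤ k ≤ p, k divides p!. Let t = p!/k (a positive integer) and take i = t + 1.
Then the number of a's is p + tk = p + p!, which equals the number of b's.
So xy^(t+1) z = a^(p + p!) b^(p + p!) has equally many a's and b's and is NOT in L.

This contradicts the pumping lemma, which requires xy^i z ∈ L for all i ≥ 0.
Hence L = {a^n b^m : n ≠ m, n,m ≥ 0} is not regular. ∎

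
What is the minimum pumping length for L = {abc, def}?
p = 4

For a finite language L, the pumping lemma holds vacuously if p > max|s| for s ∈ L.

The longest string in L = {abc, def} has length 3.
If p = 4, then no string s ∈ L has |s| ≥ p, so the condition is vacuously true.

The minimum pumping length is p = 4.

Why no smaller p works: for any p ≤ 3, the longest string s ∈ L has |s| = 3 ≥ p, so it would
have to be pumpable; but pumping up (i = 2, 3, ...) produces ever longer strings, which cannot all lie in the
finite language L. So the pumping property fails for every p ≤ 3.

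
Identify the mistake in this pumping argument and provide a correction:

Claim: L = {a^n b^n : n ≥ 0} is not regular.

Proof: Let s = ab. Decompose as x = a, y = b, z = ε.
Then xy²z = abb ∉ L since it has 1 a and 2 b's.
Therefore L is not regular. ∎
Error: The string s = ab might be shorter than the pumping length p.

Correction: Choose s = a^p b^p to ensure |s| ≥ p. Also, the decomposition is wrong: with |xy| ≤ p, y cannot include b's when s starts with p a's.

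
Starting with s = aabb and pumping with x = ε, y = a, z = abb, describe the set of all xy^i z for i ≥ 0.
{xy^i z : i ≥ 0} = {a^(i+1) b^2 : i ≥ 0} = {abb, aabb, aaabb, ...}

With x = ε, y = a, z = abb: Starting with aabb and pumping the first 'a' (z = abb keeps the second 'a'), we get strings with i+1 a's followed by 2 b's for i = 0, 1, 2, ...; note bb is not produced because z always contributes one a.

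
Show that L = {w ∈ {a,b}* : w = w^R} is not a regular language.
Assume for contradiction that L is regular, and let p ≥ 1 be the pumping length given by the pumping lemma.
Choose s = a^p b a^p. Then s ∈ L (it reads the same in both directions) and |s| = 2p + 1 ≥ p.
By the pumping lemma, s = xyz for some x, y, z with |xy| ≤ p, |y| ≥ 1, and xy^i z ∈ L for every i ≥ 0.
Since |xy| ≤ p and the first p symbols of s are all a's, y = a^k for some k with 1 ≤ k ≤ p.

Take i = 2: xy²z = a^(p + k) b a^p.
Its reversal is a^p b a^(p + k). These differ because the block of a's before the unique b has length p + k in one and p in the other, and p + k ≠ p since k ≥ 1. So xy²z is not a palindrome, i.e. xy²z ∉ L.

This contradicts the pumping lemma, which requires xy^i z ∈ L for all i ≥ 0.
Hence L = {w ∈ {a,b}* : w = w^R} is not regular. ∎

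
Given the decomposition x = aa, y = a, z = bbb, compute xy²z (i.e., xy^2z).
aaaabbb

Given x = 'aa', y = 'a', z = 'bbb' and i = 2:

xy^2z = x + y·y·...·y (2 times) + z
       = 'aa' + 'a'^2 + 'bbb'
       = 'aa' + 'aa' + 'bbb'
       = 'aaaabbb'

The pumped string is 'aaaabbb' with length 7.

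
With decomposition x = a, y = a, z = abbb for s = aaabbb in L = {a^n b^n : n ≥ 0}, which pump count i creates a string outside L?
i = 3

xy³z = a · aaa · abbb = aaaaabbb; aaaaabbb has 5 a's and 3 b's; 5 ≠ 3, so it is not in L.
(Other choices also work, e.g. i = 0, 2; only i = 1 is guaranteed to stay in L since xy¹z = s.)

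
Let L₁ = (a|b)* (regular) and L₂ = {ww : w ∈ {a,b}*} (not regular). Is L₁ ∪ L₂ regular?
Yes — L₁ ∪ L₂ is regular.

{ww} ⊆ (a|b)*, so L₁ ∪ L₂ = (a|b)*, which is regular.

Note that the bare facts "L₁ regular, L₂ non-regular" do not settle the question by themselves: the closure of regular languages under ∪, ∩, complement and difference applies only when BOTH operands are regular. With a non-regular operand the result can come out regular or non-regular depending on the specific languages, so one has to work out L₁ ∪ L₂ for this particular pair, as above.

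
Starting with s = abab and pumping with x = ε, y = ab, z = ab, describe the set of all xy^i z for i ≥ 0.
{xy^i z : i ≥ 0} = {(ab)^(i+1) : i ≥ 0} = {ab, abab, ababab, ...}

With x = ε, y = ab, z = ab: Pumping 'ab' gives strings of alternating a's and b's.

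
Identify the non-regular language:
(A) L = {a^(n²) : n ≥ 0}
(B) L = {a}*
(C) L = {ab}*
(A) {a^(n²) : n ≥ 0}

(A) L = {a^(n²) : n ≥ 0} is NOT regular.

The pumping lemma can be used to prove this:
After pumping, length is no longer a perfect square

The other languages are regular because they can be recognized by finite automata.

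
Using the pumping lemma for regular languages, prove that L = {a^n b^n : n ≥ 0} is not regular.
Assume for contradiction that L is regular, and let p ≥ 1 be the pumping length given by the pumping lemma.
Choose s = a^p b^p. Then s ∈ L and |s| = 2p ≥ p.
By the pumping lemma, s = xyz for some x, y, z with |xy| ≤ p, |y| ≥ 1, and xy^i z ∈ L for every i ≥ 0.
Since |xy| ≤ p and the first p symbols of s are all a's, we must have y = a^k for some k with 1 ≤ k ≤ p.

Take i = 3: xy³z = a^(p + 2k) b^p.
This string has p + 2k a's but p b's, and p + 2k > p because k ≥ 1. So xy³z ∉ L.

This contradicts the pumping lemma, which requires xy^i z ∈ L for all i ≥ 0.
Hence L = {a^n b^n : n ≥ 0} is not regular. ∎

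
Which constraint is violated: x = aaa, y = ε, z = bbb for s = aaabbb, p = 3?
Violated: |y| > 0

The decomposition x = aaa, y = ε, z = bbb for s = aaabbb with p = 3
violates the constraint: |y| > 0

|y| = 0, but the pumping lemma requires |y| > 0 (y must be non-empty).

Pumping lemma constraints:
1. xyz = s (decomposition is valid)
2. |xy| ≤ p
3. |y| > 0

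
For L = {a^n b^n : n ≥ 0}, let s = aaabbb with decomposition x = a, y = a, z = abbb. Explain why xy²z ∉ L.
xy²z = aaaabbb ∉ L

Pumping with i = 2 replaces y = a by y² = aa:
- Original: s = xyz = aaabbb; aaabbb = a^3 b^3 has equal counts (3 = 3), so it is in L
- Pumped: xy²z = a · aa · abbb = aaaabbb
- aaaabbb has 4 a's and 3 b's; 4 ≠ 3, so it is not in L

The pumping lemma would require xy²z ∈ L, so this decomposition yields a contradiction.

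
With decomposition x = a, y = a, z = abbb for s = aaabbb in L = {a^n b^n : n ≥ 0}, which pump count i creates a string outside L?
i = 0

xy⁰z = a · ε · abbb = aabbb; aabbb has 2 a's and 3 b's; 2 ≠ 3, so it is not in L.
(Other choices also work, e.g. i = 2, 3; only i = 1 is guaranteed to stay in L since xy¹z = s.)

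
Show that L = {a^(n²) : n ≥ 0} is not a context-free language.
Assume for contradiction that L is context-free, and let p ≥ 1 be the pumping length given by the pumping lemma for CFLs.
Choose s = a^(p²). Then s ∈ L and |s| = p² ≥ p.
By the CFL pumping lemma, s = uvxyz for some u, v, x, y, z with |vxy| ≤ p, |vy| ≥ 1, and uv^i xy^i z ∈ L for every i ≥ 0.
All symbols are a's, so only lengths matter: let k = |vy|, with 1 ≤ k ≤ |vxy| ≤ p.

Take i = 2: |uv²xy²z| = p² + k, and p² < p² + k ≤ p² + p < (p + 1)².
So the length lies strictly between consecutive squares and is not a perfect square; uv²xy²z ∉ L.

This contradicts the CFL pumping lemma, which requires uv^i xy^i z ∈ L for all i ≥ 0.
Hence L = {a^(n²) : n ≥ 0} is not context-free. ∎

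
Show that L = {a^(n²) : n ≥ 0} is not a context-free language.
Assume for contradiction that L is context-free, and let p ≥ 1 be the pumping length given by the pumping lemma for CFLs.
Choose s = a^(p²). Then s ∈ L and |s| = p² ≥ p.
By the CFL pumping lemma, s = uvxyz for some u, v, x, y, z with |vxy| ≤ p, |vy| ≥ 1, and uv^i xy^i z ∈ L for every i ≥ 0.
All symbols are a's, so only lengths matter: let k = |vy|, with 1 ≤ k ≤ |vxy| ≤ p.

Take i = 2: |uv²xy²z| = p² + k, and p² < p² + k ≤ p² + p < (p + 1)².
So the length lies strictly between consecutive squares and is not a perfect square; uv²xy²z ∉ L.

This contradicts the CFL pumping lemma, which requires uv^i xy^i z ∈ L for all i ≥ 0.
Hence L = {a^(n²) : n ≥ 0} is not context-free. ∎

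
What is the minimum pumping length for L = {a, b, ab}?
p = 3

For a finite language L, the pumping lemma holds vacuously if p > max|s| for s ∈ L.

The longest string in L = {a, b, ab} has length 2.
If p = 3, then no string s ∈ L has |s| ≥ p, so the condition is vacuously true.

The minimum pumping length is p = 3.

Why no smaller p works: for any p ≤ 2, the longest string s ∈ L has |s| = 2 ≥ p, so it would
have to be pumpable; but pumping up (i = 2, 3, ...) produces ever longer strings, which cannot all lie in the
finite language L. So the pumping property fails for every p ≤ 2.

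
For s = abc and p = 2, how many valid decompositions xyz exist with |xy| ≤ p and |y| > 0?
3

For s = 'abc' with pumping length p = 2:

Constraints: |xy| ≤ 2, |y| > 0

Valid decompositions (|xy| ≤ p, |y| ≥ 1):
  • x='', y='a', z='bc'
  • x='a', y='b', z='c'
  • x='', y='ab', z='c'

Total count: 3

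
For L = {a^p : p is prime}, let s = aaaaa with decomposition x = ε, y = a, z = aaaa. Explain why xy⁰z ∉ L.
xy⁰z = aaaa ∉ L

Pumping with i = 0 replaces y = a by y⁰ = ε:
- Original: s = xyz = aaaaa; aaaaa has length 5, which is prime, so it is in L
- Pumped: xy⁰z = ε · ε · aaaa = aaaa
- aaaa has length 4 = 2 × 2, which is not prime, so it is not in L

The pumping lemma would require xy⁰z ∈ L, so this decomposition yields a contradiction.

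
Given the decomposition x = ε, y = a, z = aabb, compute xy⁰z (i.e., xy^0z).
aabb

Given x = '', y = 'a', z = 'aabb' and i = 0:

xy^0z = x + y·y·...·y (0 times) + z
       = '' + 'a'^0 + 'aabb'
       = '' + '' + 'aabb'
       = 'aabb'

The pumped string is 'aabb' with length 4.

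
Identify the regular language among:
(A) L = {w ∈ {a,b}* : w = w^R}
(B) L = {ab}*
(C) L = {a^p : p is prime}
(B) {ab}*

(B) L = {ab}* is regular.

This can be recognized by a finite automaton (DFA/NFA).
Regular expressions like {ab}* define regular languages.

The other choices are not regular:
- {a^p : p is prime}: After pumping, the length becomes composite
- {w ∈ {a,b}* : w = w^R}: After pumping, the string is no longer symmetric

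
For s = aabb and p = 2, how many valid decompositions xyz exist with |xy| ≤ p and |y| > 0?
3

For s = 'aabb' with pumping length p = 2:

Constraints: |xy| ≤ 2, |y| > 0

Valid decompositions (|xy| ≤ p, |y| ≥ 1):
  • x='', y='a', z='abb'
  • x='a', y='a', z='bb'
  • x='', y='aa', z='bb'

Total count: 3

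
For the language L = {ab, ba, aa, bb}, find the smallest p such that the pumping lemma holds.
p = 3

For a finite language L, the pumping lemma holds vacuously if p > max|s| for s ∈ L.

The longest string in L = {ab, ba, aa, bb} has length 2.
If p = 3, then no string s ∈ L has |s| ≥ p, so the condition is vacuously true.

The minimum pumping length is p = 3.

Why no smaller p works: for any p ≤ 2, the longest string s ∈ L has |s| = 2 ≥ p, so it would
have to be pumpable; but pumping up (i = 2, 3, ...) produces ever longer strings, which cannot all lie in the
finite language L. So the pumping property fails for every p ≤ 2.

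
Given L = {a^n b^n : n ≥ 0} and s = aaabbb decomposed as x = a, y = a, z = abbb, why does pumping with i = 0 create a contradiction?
xy⁰z = aabbb ∉ L

Pumping with i = 0 replaces y = a by y⁰ = ε:
- Original: s = xyz = aaabbb; aaabbb = a^3 b^3 has equal counts (3 = 3), so it is in L
- Pumped: xy⁰z = a · ε · abbb = aabbb
- aabbb has 2 a's and 3 b's; 2 ≠ 3, so it is not in L

The pumping lemma would require xy⁰z ∈ L, so this decomposition yields a contradiction.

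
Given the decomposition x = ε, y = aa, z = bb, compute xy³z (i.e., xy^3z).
aaaaaabb

Given x = '', y = 'aa', z = 'bb' and i = 3:

xy^3z = x + y·y·...·y (3 times) + z
       = '' + 'aa'^3 + 'bb'
       = '' + 'aaaaaa' + 'bb'
       = 'aaaaaabb'

The pumped string is 'aaaaaabb' with length 8.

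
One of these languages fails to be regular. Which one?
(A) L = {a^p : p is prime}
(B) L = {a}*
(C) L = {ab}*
(A) {a^p : p is prime}

(A) L = {a^p : p is prime} is NOT regular.

The pumping lemma can be used to prove this:
After pumping, the length becomes composite

The other languages are regular because they can be recognized by finite automata.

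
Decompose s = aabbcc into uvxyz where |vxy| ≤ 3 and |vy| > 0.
u='aa', v='b', x='b', y='c', z='c'

For s = aabbcc with pumping length p = 3:

One valid decomposition:
- u = 'aa'
- v = 'b'
- x = 'b'
- y = 'c'
- z = 'c'

Verification:
- uvxyz = 'aa' + 'b' + 'b' + 'c' + 'c' = aabbcc ✓
- |vxy| = |'bbc'| = 3 ≤ 3 ✓
- |vy| = |'bc'| = 2 > 0 ✓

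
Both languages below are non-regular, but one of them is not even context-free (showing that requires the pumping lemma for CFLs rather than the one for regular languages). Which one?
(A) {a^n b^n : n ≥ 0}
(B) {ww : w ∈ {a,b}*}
(B) {ww : w ∈ {a,b}*}

(B) {ww : w ∈ {a,b}*} requires the CFL pumping lemma.

- {a^n b^n : n ≥ 0} is context-free (but not regular)
  • Can be shown non-regular with the regular pumping lemma
  • After pumping, the number of a's and b's become unequal

- {ww : w ∈ {a,b}*} is NOT context-free
  • Requires the CFL pumping lemma to prove
  • Cannot verify equality of two arbitrary substrings

The CFL pumping lemma is "stronger" in that it can prove non-membership
in the larger class of context-free languages.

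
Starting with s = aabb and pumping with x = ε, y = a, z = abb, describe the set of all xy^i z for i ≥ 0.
{xy^i z : i ≥ 0} = {a^(i+1) b^2 : i ≥ 0} = {abb, aabb, aaabb, ...}

With x = ε, y = a, z = abb: Starting with aabb and pumping the first 'a' (z = abb keeps the second 'a'), we get strings with i+1 a's followed by 2 b's for i = 0, 1, 2, ...; note bb is not produced because z always contributes one a.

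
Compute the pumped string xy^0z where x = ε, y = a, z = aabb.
aabb

Given x = '', y = 'a', z = 'aabb' and i = 0:

xy^0z = x + y·y·...·y (0 times) + z
       = '' + 'a'^0 + 'aabb'
       = '' + '' + 'aabb'
       = 'aabb'

The pumped string is 'aabb' with length 4.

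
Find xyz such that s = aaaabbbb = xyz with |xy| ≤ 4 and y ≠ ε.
x = 'a', y = 'aaa', z = 'bbbb'

For s = aaaabbbb and p = 4, one valid decomposition is:
- x = 'a' (length 1)
- y = 'aaa' (length 3)
- z = 'bbbb' (length 4)

Verification:
- xyz = 'a' + 'aaa' + 'bbbb' = aaaabbbb ✓
- |xy| = 4 ≤ 4 ✓
- |y| = 3 > 0 ✓

All pumping lemma constraints are satisfied.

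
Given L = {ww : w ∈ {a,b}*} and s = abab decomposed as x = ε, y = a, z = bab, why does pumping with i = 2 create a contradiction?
xy²z = aabab ∉ L

Pumping with i = 2 replaces y = a by y² = aa:
- Original: s = xyz = abab; abab splits into halves ab · ab, which are equal, so it is in L (w = ab)
- Pumped: xy²z = ε · aa · bab = aabab
- aabab has odd length 5, so it cannot be written as ww and is not in L

The pumping lemma would require xy²z ∈ L, so this decomposition yields a contradiction.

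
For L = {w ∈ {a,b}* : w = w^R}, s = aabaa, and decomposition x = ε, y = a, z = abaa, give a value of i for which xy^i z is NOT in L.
i = 2

xy²z = ε · aa · abaa = aaabaa; aaabaa reversed is aabaaa ≠ aaabaa, so it is not a palindrome and is not in L.
(Other choices also work, e.g. i = 0, 3; only i = 1 is guaranteed to stay in L since xy¹z = s.)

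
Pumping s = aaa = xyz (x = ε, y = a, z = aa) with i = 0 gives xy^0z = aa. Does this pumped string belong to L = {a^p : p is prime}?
Yes

xy⁰z = ε · ε · aa = aa.
aa has length 2, which is prime, so it is in L.
(A single pumped string landing in L is not a contradiction by itself; a non-regularity proof needs some i for which xy^i z ∉ L, for every admissible decomposition.)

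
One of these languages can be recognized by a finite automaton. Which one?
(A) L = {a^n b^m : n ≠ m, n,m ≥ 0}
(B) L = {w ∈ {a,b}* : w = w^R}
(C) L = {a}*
(C) {a}*

(C) L = {a}* is regular.

This can be recognized by a finite automaton (DFA/NFA).
Regular expressions like {a}* define regular languages.

The other choices are not regular:
- {w ∈ {a,b}* : w = w^R}: After pumping, the string is no longer symmetric
- {a^n b^m : n ≠ m, n,m ≥ 0}: After pumping a's, we can make n = m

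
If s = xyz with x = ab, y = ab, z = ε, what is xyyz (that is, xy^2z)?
ababab

Given x = 'ab', y = 'ab', z = '' and i = 2:

xy^2z = x + y·y·...·y (2 times) + z
       = 'ab' + 'ab'^2 + ''
       = 'ab' + 'abab' + ''
       = 'ababab'

The pumped string is 'ababab' with length 6.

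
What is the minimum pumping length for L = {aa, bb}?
p = 3

For a finite language L, the pumping lemma holds vacuously if p > max|s| for s ∈ L.

The longest string in L = {aa, bb} has length 2.
If p = 3, then no string s ∈ L has |s| ≥ p, so the condition is vacuously true.

The minimum pumping length is p = 3.

Why no smaller p works: for any p ≤ 2, the longest string s ∈ L has |s| = 2 ≥ p, so it would
have to be pumpable; but pumping up (i = 2, 3, ...) produces ever longer strings, which cannot all lie in the
finite language L. So the pumping property fails for every p ≤ 2.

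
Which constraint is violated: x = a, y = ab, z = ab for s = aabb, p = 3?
Violated: xyz = s

The decomposition x = a, y = ab, z = ab for s = aabb with p = 3
violates the constraint: xyz = s

xyz = 'a' + 'ab' + 'ab' = 'aabab' ≠ 'aabb' = s. The decomposition doesn't reconstruct s.

Pumping lemma constraints:
1. xyz = s (decomposition is valid)
2. |xy| ≤ p
3. |y| > 0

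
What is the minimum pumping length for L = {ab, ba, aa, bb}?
p = 3

For a finite language L, the pumping lemma holds vacuously if p > max|s| for s ∈ L.

The longest string in L = {ab, ba, aa, bb} has length 2.
If p = 3, then no string s ∈ L has |s| ≥ p, so the condition is vacuously true.

The minimum pumping length is p = 3.

Why no smaller p works: for any p ≤ 2, the longest string s ∈ L has |s| = 2 ≥ p, so it would
have to be pumpable; but pumping up (i = 2, 3, ...) produces ever longer strings, which cannot all lie in the
finite language L. So the pumping property fails for every p ≤ 2.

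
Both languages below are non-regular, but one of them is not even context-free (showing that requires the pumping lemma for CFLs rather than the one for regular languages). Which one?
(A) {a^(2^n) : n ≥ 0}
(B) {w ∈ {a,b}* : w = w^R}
(A) {a^(2^n) : n ≥ 0}

(A) {a^(2^n) : n ≥ 0} requires the CFL pumping lemma.

- {w ∈ {a,b}* : w = w^R} is context-free (but not regular)
  • Can be shown non-regular with the regular pumping lemma
  • After pumping, the string is no longer symmetric

- {a^(2^n) : n ≥ 0} is NOT context-free
  • Requires the CFL pumping lemma to prove
  • Gaps between powers of 2 grow exponentially

The CFL pumping lemma is "stronger" in that it can prove non-membership
in the larger class of context-free languages.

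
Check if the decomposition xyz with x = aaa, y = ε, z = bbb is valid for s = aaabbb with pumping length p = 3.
Violated: |y| > 0

The decomposition x = aaa, y = ε, z = bbb for s = aaabbb with p = 3
violates the constraint: |y| > 0

|y| = 0, but the pumping lemma requires |y| > 0 (y must be non-empty).

Pumping lemma constraints:
1. xyz = s (decomposition is valid)
2. |xy| ≤ p
3. |y| > 0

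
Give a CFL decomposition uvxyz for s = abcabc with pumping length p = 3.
u='ab', v='c', x='a', y='b', z='c'

For s = abcabc with pumping length p = 3:

One valid decomposition:
- u = 'ab'
- v = 'c'
- x = 'a'
- y = 'b'
- z = 'c'

Verification:
- uvxyz = 'ab' + 'c' + 'a' + 'b' + 'c' = abcabc ✓
- |vxy| = |'cab'| = 3 ≤ 3 ✓
- |vy| = |'cb'| = 2 > 0 ✓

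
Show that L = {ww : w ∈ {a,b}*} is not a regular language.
Assume for contradiction that L is regular, and let p ≥ 1 be the pumping length given by the pumping lemma.
Choose s = a^p b a^p b. Then s ∈ L (take w = a^p b) and |s| = 2p + 2 ≥ p.
By the pumping lemma, s = xyz for some x, y, z with |xy| ≤ p, |y| ≥ 1, and xy^i z ∈ L for every i ≥ 0.
Since |xy| ≤ p and the first p symbols of s are all a's, y = a^k for some k with 1 ≤ k ≤ p.

Take i = 2: t = xy²z = a^(p + k) b a^p b.
Suppose t = uu for some string u. The string t contains exactly two b's and ends in b, so u contains exactly one b and ends in b; hence u = a^j b for some j, and uu = a^j b a^j b. Comparing with t = a^(p + k) b a^p b forces j = p + k (first block) and j = p (second block), which is impossible since k ≥ 1. So t ∉ L.

This contradicts the pumping lemma, which requires xy^i z ∈ L for all i ≥ 0.
Hence L = {ww : w ∈ {a,b}*} is not regular. ∎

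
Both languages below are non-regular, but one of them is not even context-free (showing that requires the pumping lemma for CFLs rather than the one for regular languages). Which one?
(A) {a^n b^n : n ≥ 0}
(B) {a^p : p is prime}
(B) {a^p : p is prime}

(B) {a^p : p is prime} requires the CFL pumping lemma.

- {a^n b^n : n ≥ 0} is context-free (but not regular)
  • Can be shown non-regular with the regular pumping lemma
  • After pumping, the number of a's and b's become unequal

- {a^p : p is prime} is NOT context-free
  • Requires the CFL pumping lemma to prove
  • The CFL pumping lemma also fails because prime gaps are unbounded

The CFL pumping lemma is "stronger" in that it can prove non-membership
in the larger class of context-free languages.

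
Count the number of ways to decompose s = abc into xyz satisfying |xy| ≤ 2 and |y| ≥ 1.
3

For s = 'abc' with pumping length p = 2:

Constraints: |xy| ≤ 2, |y| > 0

Valid decompositions (|xy| ≤ p, |y| ≥ 1):
  • x='', y='a', z='bc'
  • x='a', y='b', z='c'
  • x='', y='ab', z='c'

Total count: 3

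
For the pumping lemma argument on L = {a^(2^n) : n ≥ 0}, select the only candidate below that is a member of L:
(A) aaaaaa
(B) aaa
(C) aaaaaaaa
(C) aaaaaaaa

The pumping lemma is applied to a string s that lies in L, so first check membership of each option:
- (A) aaaaaa has length 6, strictly between 2^2 = 4 and 2^3 = 8, so it is not in L ✗
- (B) aaa has length 3, strictly between 2^1 = 2 and 2^2 = 4, so it is not in L ✗
- (C) aaaaaaaa has length 8 = 2^3, so it is in L ✓

Only (C) aaaaaaaa is in L, so it is the only candidate that could play the role of s.
(In a complete proof one picks s in terms of the pumping length p so that |s| ≥ p is guaranteed; a fixed string like aaaaaaaa illustrates the shape of such an s.)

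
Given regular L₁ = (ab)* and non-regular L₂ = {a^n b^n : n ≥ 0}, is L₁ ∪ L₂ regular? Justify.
No — L₁ ∪ L₂ is not regular.

Let U = (ab)* ∪ {a^n b^n}. If U were regular, then U ∩ aa*bb* would be regular (closure under intersection with a regular language). But (ab)* ∩ aa*bb* = {ab} and {a^n b^n} ∩ aa*bb* = {a^n b^n : n ≥ 1}, so U ∩ aa*bb* = {a^n b^n : n ≥ 1}, which is not regular. Hence U is not regular.

Note that the bare facts "L₁ regular, L₂ non-regular" do not settle the question by themselves: the closure of regular languages under ∪, ∩, complement and difference applies only when BOTH operands are regular. With a non-regular operand the result can come out regular or non-regular depending on the specific languages, so one has to work out L₁ ∪ L₂ for this particular pair, as above.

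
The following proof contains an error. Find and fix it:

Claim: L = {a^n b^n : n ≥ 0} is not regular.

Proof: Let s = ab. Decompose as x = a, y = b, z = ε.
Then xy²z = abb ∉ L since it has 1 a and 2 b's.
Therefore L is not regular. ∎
Error: The string s = ab might be shorter than the pumping length p.

Correction: Choose s = a^p b^p to ensure |s| ≥ p. Also, the decomposition is wrong: with |xy| ≤ p, y cannot include b's when s starts with p a's.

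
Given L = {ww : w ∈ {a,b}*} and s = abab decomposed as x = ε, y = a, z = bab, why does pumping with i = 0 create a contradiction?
xy⁰z = bab ∉ L

Pumping with i = 0 replaces y = a by y⁰ = ε:
- Original: s = xyz = abab; abab splits into halves ab · ab, which are equal, so it is in L (w = ab)
- Pumped: xy⁰z = ε · ε · bab = bab
- bab has odd length 3, so it cannot be written as ww and is not in L

The pumping lemma would require xy⁰z ∈ L, so this decomposition yields a contradiction.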